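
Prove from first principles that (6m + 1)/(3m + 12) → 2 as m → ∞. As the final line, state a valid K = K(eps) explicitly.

K = (23/3)/eps

Fix eps > 0. For m ≥ 1, |(6m + 1)/(3m + 12) − 2| = |-69|/(3(3m + 12)) = 69/(3(3m + 12)).
Since 3m + 12 ≥ 3m for m ≥ 1, this is ≤ 69/(3·3m) = (23/3)/m.
So |(6m + 1)/(3m + 12) − 2| < eps whenever m > (23/3)/eps.
Take K = (23/3)/eps. If m > K then |(6m + 1)/(3m + 12) − 2| ≤ (23/3)/m < eps.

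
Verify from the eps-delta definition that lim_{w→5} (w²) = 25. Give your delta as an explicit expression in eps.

Fix eps > 0. We seek delta > 0 with 0 < |w − 5| < delta ⇒ |w² − 25| < eps.
Factor: w² − 25 = (w − 5)(w + 5), so |w² − 25| = |w − 5|·|w + 5|.
Restrict delta ≤ 2. Then |w − 5| < 2 gives |w| < 7, so by the triangle inequality |w + 5| ≤ 7 + 5 = 12.
Hence |w² − 25| ≤ 12|w − 5|, which is < eps once |w − 5| < eps/12.
Take delta = min(2, eps/12). If 0 < |w − 5| < delta then both bounds hold and |w² − 25| ≤ 12|w − 5| < 12·(eps/12) = eps.

delta = min(2, eps/12)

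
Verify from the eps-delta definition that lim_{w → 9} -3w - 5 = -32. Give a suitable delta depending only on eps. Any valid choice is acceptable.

delta = eps/3

Let eps > 0. We need delta > 0 so that 0 < |w − 9| < delta implies |(-3w - 5) + 32| < eps.
|(-3w - 5) + 32| = |-3w + 27| = 3|w − 9|.
Thus it suffices that |w − 9| < eps/3.
Take delta = eps/3. If 0 < |w − 9| < delta then |(-3w - 5) + 32| = 3|w − 9| < 3·(eps/3) = eps.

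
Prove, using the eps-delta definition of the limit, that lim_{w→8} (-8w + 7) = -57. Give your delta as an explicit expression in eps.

Fix eps > 0. We need delta > 0 so that 0 < |w − 8| < delta implies |(-8w + 7) + 57| < eps.
Since (-8w + 7) + 57 = -8(w − 8), we have |(-8w + 7) + 57| = 8|w − 8|.
Thus it suffices that |w − 8| < eps/8.
Take delta = eps/8. If 0 < |w − 8| < delta then |(-8w + 7) + 57| = 8|w − 8| < 8·(eps/8) = eps.

delta = eps/8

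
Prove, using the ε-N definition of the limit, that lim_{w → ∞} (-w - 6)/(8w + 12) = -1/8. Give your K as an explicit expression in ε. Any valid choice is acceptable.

K = (9/16)/ε

Fix ε > 0. We seek K > 0 such that w > K implies |(-w - 6)/(8w + 12) + 1/8| < ε.
(-w - 6)/(8w + 12) + 1/8 = (8(-w - 6) − (-1)(8w + 12)) / (8(8w + 12)) = -36/(8(8w + 12)).
For w > 0 we have 8w + 12 > 8w, so |(-w - 6)/(8w + 12) + 1/8| = 36/(8(8w + 12)) < 36/(8·8w) = (9/16)/w.
Thus |(-w - 6)/(8w + 12) + 1/8| < ε whenever w > (9/16)/ε.
Take K = (9/16)/ε. If w > K then |(-w - 6)/(8w + 12) + 1/8| < (9/16)/w < ε.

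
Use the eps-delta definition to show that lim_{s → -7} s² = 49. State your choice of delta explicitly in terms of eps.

delta = min(1, eps/15)

Let eps > 0. We seek delta > 0 with 0 < |s + 7| < delta ⇒ |s² − 49| < eps.
Factor: s² − 49 = (s + 7)(s - 7), so |s² − 49| = |s + 7|·|s - 7|.
Restrict delta ≤ 1. Then |s + 7| < 1 gives |s| < 8, so by the triangle inequality |s - 7| ≤ 8 + 7 = 15.
Hence |s² − 49| ≤ 15|s + 7|, which is < eps once |s + 7| < eps/15.
Take delta = min(1, eps/15). If 0 < |s + 7| < delta then both bounds hold and |s² − 49| ≤ 15|s + 7| < 15·(eps/15) = eps.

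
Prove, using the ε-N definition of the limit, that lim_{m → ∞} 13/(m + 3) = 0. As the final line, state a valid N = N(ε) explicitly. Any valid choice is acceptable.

N = 13/ε

Suppose ε > 0. For m ≥ 1, |13/(m + 3) − 0| = 13/(m + 3) ≤ 13/m.
We need 13/m < ε, i.e. m > 13/ε.
Take N = 13/ε. If m > N then |13/(m + 3)| ≤ 13/m < ε.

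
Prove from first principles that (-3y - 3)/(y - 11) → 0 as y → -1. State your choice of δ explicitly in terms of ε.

δ = min(6, 2ε)

Let ε > 0. We want δ > 0 with 0 < |y + 1| < δ ⇒ |(-3y - 3)/(y - 11) − 0| < ε.
Combining over a common denominator, (-3y - 3)/(y - 11) − 0 = [(-3y - 3)·(-12) − 0·(y - 11)] / [(-12)·(y - 11)] = 36(y + 1) / ((-12)(y - 11)).
So |(-3y - 3)/(y - 11) − 0| = 36|y + 1| / (12·|y − 11|).
Require δ ≤ 6, so |y − 11| ≥ |-12| − |y + 1| > 12 − 6 = 6.
Hence |(-3y - 3)/(y - 11) − 0| < 36|y + 1|/(12·6) = (1/2)|y + 1|, which is < ε once |y + 1| < 2ε.
Take δ = min(6, 2ε). Then 0 < |y + 1| < δ forces both bounds, so |(-3y - 3)/(y - 11) − 0| < ε.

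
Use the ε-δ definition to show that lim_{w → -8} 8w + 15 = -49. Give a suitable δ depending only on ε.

Let ε > 0 be given. We need δ > 0 so that 0 < |w + 8| < δ implies |(8w + 15) + 49| < ε.
Since (8w + 15) + 49 = 8(w + 8), we have |(8w + 15) + 49| = 8|w + 8|.
So 8|w + 8| < ε exactly when |w + 8| < ε/8.
Choosing δ = ε/8 gives |(8w + 15) + 49| = 8|w + 8| < ε whenever |w + 8| < δ.

δ = ε/8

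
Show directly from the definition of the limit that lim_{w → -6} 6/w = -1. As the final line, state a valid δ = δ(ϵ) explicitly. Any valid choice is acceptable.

δ = min(3, 3ϵ)

Fix ϵ > 0. We seek δ > 0 such that 0 < |w + 6| < δ implies |6/w + 1| < ϵ.
|6/w + 1| = 6·|-6 − w|/(6·|w|) = 6|w + 6|/(6|w|).
Require δ ≤ 3 so that |w| > 6 − 3 = 3, hence 6|w| > 18.
Then |6/w + 1| < 6|w + 6|/18, which is < ϵ when |w + 6| < 3ϵ.
Take δ = min(3, 3ϵ). Then 0 < |w + 6| < δ gives both |w + 6| < 3 and |w + 6| < 3ϵ, so |6/w + 1| < ϵ.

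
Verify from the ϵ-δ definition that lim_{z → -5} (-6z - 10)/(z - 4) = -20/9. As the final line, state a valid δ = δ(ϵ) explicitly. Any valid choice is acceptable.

δ = min(9/2, (81/68)ϵ)

Fix ϵ > 0. We want δ > 0 with 0 < |z + 5| < δ ⇒ |(-6z - 10)/(z - 4) + 20/9| < ϵ.
Combining over a common denominator, (-6z - 10)/(z - 4) + 20/9 = [(-6z - 10)·(-9) − 20·(z - 4)] / [(-9)·(z - 4)] = 34(z + 5) / ((-9)(z - 4)).
So |(-6z - 10)/(z - 4) + 20/9| = 34|z + 5| / (9·|z − 4|).
Require δ ≤ 9/2, so |z − 4| ≥ |-9| − |z + 5| > 9 − 9/2 = 9/2.
Hence |(-6z - 10)/(z - 4) + 20/9| < 34|z + 5|/(9·(9/2)) = (68/81)|z + 5|, which is < ϵ once |z + 5| < (81/68)ϵ.
Take δ = min(9/2, (81/68)ϵ). Then 0 < |z + 5| < δ forces both bounds, so |(-6z - 10)/(z - 4) + 20/9| < ϵ.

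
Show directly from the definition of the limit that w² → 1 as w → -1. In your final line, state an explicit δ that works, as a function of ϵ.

Suppose ϵ > 0. We seek δ > 0 with 0 < |w + 1| < δ ⇒ |w² − 1| < ϵ.
Factor: w² − 1 = (w + 1)(w - 1), so |w² − 1| = |w + 1|·|w - 1|.
Impose δ ≤ 2 so that |w| < 3; then |w - 1| ≤ 4.
Hence |w² − 1| ≤ 4|w + 1|, which is < ϵ once |w + 1| < ϵ/4.
Take δ = min(2, ϵ/4). If 0 < |w + 1| < δ then both bounds hold and |w² − 1| ≤ 4|w + 1| < 4·(ϵ/4) = ϵ.

δ = min(2, ϵ/4)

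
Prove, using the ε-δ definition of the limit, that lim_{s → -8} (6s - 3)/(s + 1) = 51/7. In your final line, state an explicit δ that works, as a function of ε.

Fix ε > 0. We want δ > 0 with 0 < |s + 8| < δ ⇒ |(6s - 3)/(s + 1) − (51/7)| < ε.
Combining over a common denominator, (6s - 3)/(s + 1) − (51/7) = [(6s - 3)·(-7) − (-51)·(s + 1)] / [(-7)·(s + 1)] = 9(s + 8) / ((-7)(s + 1)).
So |(6s - 3)/(s + 1) − (51/7)| = 9|s + 8| / (7·|s + 1|).
Require δ ≤ 7/2, so |s + 1| ≥ |-7| − |s + 8| > 7 − 7/2 = 7/2.
Hence |(6s - 3)/(s + 1) − (51/7)| < 9|s + 8|/(7·(7/2)) = (18/49)|s + 8|, which is < ε once |s + 8| < (49/18)ε.
Take δ = min(7/2, (49/18)ε). Then 0 < |s + 8| < δ forces both bounds, so |(6s - 3)/(s + 1) − (51/7)| < ε.

δ = min(7/2, (49/18)ε)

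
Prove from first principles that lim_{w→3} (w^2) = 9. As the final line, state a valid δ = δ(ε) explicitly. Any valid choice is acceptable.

δ = min(1, ε/7)

Let ε > 0. We seek δ > 0 with 0 < |w − 3| < δ ⇒ |w^2 − 9| < ε.
Factor: w^2 − 9 = (w − 3)(w + 3), so |w^2 − 9| = |w − 3|·|w + 3|.
Impose δ ≤ 1 so that |w| < 4; then |w + 3| ≤ 7.
Hence |w^2 − 9| ≤ 7|w − 3|, which is < ε once |w − 3| < ε/7.
Take δ = min(1, ε/7). If 0 < |w − 3| < δ then both bounds hold and |w^2 − 9| ≤ 7|w − 3| < 7·(ε/7) = ε.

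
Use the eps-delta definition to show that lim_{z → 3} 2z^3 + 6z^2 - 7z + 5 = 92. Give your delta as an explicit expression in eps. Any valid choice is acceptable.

delta = min(1, eps/109)

Fix eps > 0. We want delta > 0 such that 0 < |z − 3| < delta implies |(2z^3 + 6z^2 - 7z + 5) − 92| < eps.
(2z^3 + 6z^2 - 7z + 5) − 92 = 2z^3 + 6z^2 - 7z - 87 = (z − 3)(2z^2 + 12z + 29).
So |(2z^3 + 6z^2 - 7z + 5) − 92| = |z − 3|·|2z^2 + 12z + 29|.
Assume first that |z − 3| < 1, so |z| < 4. Then |2z^2 + 12z + 29| ≤ 2·4^2 + 12·4 + 29 = 109.
Hence |(2z^3 + 6z^2 - 7z + 5) − 92| ≤ 109|z − 3| < eps provided |z − 3| < eps/109.
Take delta = min(1, eps/109). Then 0 < |z − 3| < delta gives both |z − 3| < 1 and |z − 3| < eps/109, so |(2z^3 + 6z^2 - 7z + 5) − 92| < eps.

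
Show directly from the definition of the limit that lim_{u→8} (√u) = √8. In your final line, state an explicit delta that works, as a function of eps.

delta = min(8, √8·eps)

Fix eps > 0. We want delta > 0 such that 0 < |u − 8| < delta implies |√u − √8| < eps.
Rationalise: √u − √8 = (u − 8)/(√u + √8), so |√u − √8| = |u − 8|/(√u + √8).
Restrict delta ≤ 8 so that |u − 8| < 8 forces u > 0, and then √u + √8 > √8.
Hence |√u − √8| < |u − 8|/√8, which is < eps once |u − 8| < √8·eps.
Take delta = min(8, √8·eps). If 0 < |u − 8| < delta then u > 0 and |√u − √8| < |u − 8|/√8 < eps.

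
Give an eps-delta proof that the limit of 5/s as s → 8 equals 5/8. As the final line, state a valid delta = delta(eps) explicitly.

delta = min(4, (32/5)eps)

Let eps > 0. We seek delta > 0 such that 0 < |s − 8| < delta implies |5/s − (5/8)| < eps.
|5/s − (5/8)| = 5·|8 − s|/(8·|s|) = 5|s − 8|/(8|s|).
Require delta ≤ 4 so that |s| > 8 − 4 = 4, hence 8|s| > 32.
Then |5/s − (5/8)| < 5|s − 8|/32, which is < eps when |s − 8| < (32/5)eps.
Take delta = min(4, (32/5)eps). Then 0 < |s − 8| < delta gives both |s − 8| < 4 and |s − 8| < (32/5)eps, so |5/s − (5/8)| < eps.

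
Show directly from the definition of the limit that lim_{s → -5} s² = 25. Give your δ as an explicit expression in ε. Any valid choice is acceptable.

Let ε > 0. We seek δ > 0 with 0 < |s + 5| < δ ⇒ |s² − 25| < ε.
Factor: s² − 25 = (s + 5)(s - 5), so |s² − 25| = |s + 5|·|s - 5|.
Restrict δ ≤ 1. Then |s + 5| < 1 gives |s| < 6, so by the triangle inequality |s - 5| ≤ 6 + 5 = 11.
Hence |s² − 25| ≤ 11|s + 5|, which is < ε once |s + 5| < ε/11.
Take δ = min(1, ε/11). If 0 < |s + 5| < δ then both bounds hold and |s² − 25| ≤ 11|s + 5| < 11·(ε/11) = ε.

δ = min(1, ε/11)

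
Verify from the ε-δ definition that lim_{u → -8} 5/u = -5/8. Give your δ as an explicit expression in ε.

δ = min(4, (32/5)ε)

Let ε > 0 be given. We seek δ > 0 such that 0 < |u + 8| < δ implies |5/u + 5/8| < ε.
|5/u + 5/8| = 5·|-8 − u|/(8·|u|) = 5|u + 8|/(8|u|).
Require δ ≤ 4 so that |u| > 8 − 4 = 4, hence 8|u| > 32.
Then |5/u + 5/8| < 5|u + 8|/32, which is < ε when |u + 8| < (32/5)ε.
Take δ = min(4, (32/5)ε). Then 0 < |u + 8| < δ gives both |u + 8| < 4 and |u + 8| < (32/5)ε, so |5/u + 5/8| < ε.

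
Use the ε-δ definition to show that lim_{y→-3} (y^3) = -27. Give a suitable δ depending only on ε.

Let ε > 0. We seek δ > 0 with 0 < |y + 3| < δ ⇒ |y^3 + 27| < ε.
Factor: y^3 + 27 = (y + 3)(y^2 - 3y + 9), so |y^3 + 27| = |y + 3|·|y^2 - 3y + 9|.
Impose δ ≤ 1 so that |y| < 4; then |y^2 - 3y + 9| ≤ 37.
Hence |y^3 + 27| ≤ 37|y + 3|, which is < ε once |y + 3| < ε/37.
Take δ = min(1, ε/37). If 0 < |y + 3| < δ then both bounds hold and |y^3 + 27| ≤ 37|y + 3| < 37·(ε/37) = ε.

δ = min(1, ε/37)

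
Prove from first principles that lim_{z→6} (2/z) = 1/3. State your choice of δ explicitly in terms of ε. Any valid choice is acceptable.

Let ε > 0. We seek δ > 0 such that 0 < |z − 6| < δ implies |2/z − (1/3)| < ε.
|2/z − (1/3)| = 2·|6 − z|/(6·|z|) = 2|z − 6|/(6|z|).
Restrict δ ≤ 3. Then |z − 6| < 3 gives |z| > 3, so 6|z| > 18.
Then |2/z − (1/3)| < 2|z − 6|/18, which is < ε when |z − 6| < 9ε.
Take δ = min(3, 9ε). Then 0 < |z − 6| < δ gives both |z − 6| < 3 and |z − 6| < 9ε, so |2/z − (1/3)| < ε.

δ = min(3, 9ε)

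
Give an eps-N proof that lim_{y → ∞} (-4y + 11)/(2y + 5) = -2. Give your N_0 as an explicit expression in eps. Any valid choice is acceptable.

Let eps > 0. We seek N_0 > 0 such that y > N_0 implies |(-4y + 11)/(2y + 5) + 2| < eps.
(-4y + 11)/(2y + 5) + 2 = (2(-4y + 11) − (-4)(2y + 5)) / (2(2y + 5)) = 42/(2(2y + 5)).
For y > 0 we have 2y + 5 > 2y, so |(-4y + 11)/(2y + 5) + 2| = 42/(2(2y + 5)) < 42/(2·2y) = (21/2)/y.
Thus |(-4y + 11)/(2y + 5) + 2| < eps whenever y > (21/2)/eps.
Take N_0 = (21/2)/eps. If y > N_0 then |(-4y + 11)/(2y + 5) + 2| < (21/2)/y < eps.

N_0 = (21/2)/eps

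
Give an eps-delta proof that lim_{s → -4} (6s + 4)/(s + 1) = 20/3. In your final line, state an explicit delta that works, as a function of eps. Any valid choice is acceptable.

delta = min(3/2, (9/4)eps)

Let eps > 0. We want delta > 0 with 0 < |s + 4| < delta ⇒ |(6s + 4)/(s + 1) − (20/3)| < eps.
Combining over a common denominator, (6s + 4)/(s + 1) − (20/3) = [(6s + 4)·(-3) − (-20)·(s + 1)] / [(-3)·(s + 1)] = 2(s + 4) / ((-3)(s + 1)).
So |(6s + 4)/(s + 1) − (20/3)| = 2|s + 4| / (3·|s + 1|).
Require delta ≤ 3/2, so |s + 1| ≥ |-3| − |s + 4| > 3 − 3/2 = 3/2.
Hence |(6s + 4)/(s + 1) − (20/3)| < 2|s + 4|/(3·(3/2)) = (4/9)|s + 4|, which is < eps once |s + 4| < (9/4)eps.
Take delta = min(3/2, (9/4)eps). Then 0 < |s + 4| < delta forces both bounds, so |(6s + 4)/(s + 1) − (20/3)| < eps.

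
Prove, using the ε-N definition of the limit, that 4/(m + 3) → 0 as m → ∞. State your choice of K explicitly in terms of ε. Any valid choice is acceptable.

Fix ε > 0. For m ≥ 1, |4/(m + 3) − 0| = 4/(m + 3) ≤ 4/m.
We need 4/m < ε, i.e. m > 4/ε.
Take K = 4/ε. If m > K then |4/(m + 3)| ≤ 4/m < ε.

K = 4/ε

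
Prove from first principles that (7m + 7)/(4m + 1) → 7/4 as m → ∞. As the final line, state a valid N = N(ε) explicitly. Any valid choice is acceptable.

Suppose ε > 0. For m ≥ 1, |(7m + 7)/(4m + 1) − (7/4)| = |21|/(4(4m + 1)) = 21/(4(4m + 1)).
Since 4m + 1 ≥ 4m for m ≥ 1, this is ≤ 21/(4·4m) = (21/16)/m.
So |(7m + 7)/(4m + 1) − (7/4)| < ε whenever m > (21/16)/ε.
Take N = (21/16)/ε. If m > N then |(7m + 7)/(4m + 1) − (7/4)| ≤ (21/16)/m < ε.

N = (21/16)/ε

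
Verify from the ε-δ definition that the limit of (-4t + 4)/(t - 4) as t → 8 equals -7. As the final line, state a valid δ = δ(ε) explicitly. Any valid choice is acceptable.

δ = min(2, (2/3)ε)

Let ε > 0 be given. We want δ > 0 with 0 < |t − 8| < δ ⇒ |(-4t + 4)/(t - 4) + 7| < ε.
Combining over a common denominator, (-4t + 4)/(t - 4) + 7 = [(-4t + 4)·4 − (-28)·(t - 4)] / [4·(t - 4)] = 12(t − 8) / (4(t - 4)).
So |(-4t + 4)/(t - 4) + 7| = 12|t − 8| / (4·|t − 4|).
Require δ ≤ 2, so |t − 4| ≥ |4| − |t − 8| > 4 − 2 = 2.
Hence |(-4t + 4)/(t - 4) + 7| < 12|t − 8|/(4·2) = (3/2)|t − 8|, which is < ε once |t − 8| < (2/3)ε.
Take δ = min(2, (2/3)ε). Then 0 < |t − 8| < δ forces both bounds, so |(-4t + 4)/(t - 4) + 7| < ε.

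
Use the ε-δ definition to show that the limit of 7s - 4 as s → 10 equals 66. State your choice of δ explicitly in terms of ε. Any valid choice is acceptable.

δ = ε/7

Let ε > 0 be given. We need δ > 0 so that 0 < |s − 10| < δ implies |(7s - 4) − 66| < ε.
|(7s - 4) − 66| = |7s - 70| = 7|s − 10|.
So 7|s − 10| < ε exactly when |s − 10| < ε/7.
Take δ = ε/7. If 0 < |s − 10| < δ then |(7s - 4) − 66| = 7|s − 10| < 7·(ε/7) = ε.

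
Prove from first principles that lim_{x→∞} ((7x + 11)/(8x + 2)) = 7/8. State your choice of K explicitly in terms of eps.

Let eps > 0 be given. We seek K > 0 such that x > K implies |(7x + 11)/(8x + 2) − (7/8)| < eps.
(7x + 11)/(8x + 2) − (7/8) = (8(7x + 11) − 7(8x + 2)) / (8(8x + 2)) = 74/(8(8x + 2)).
For x > 0 we have 8x + 2 > 8x, so |(7x + 11)/(8x + 2) − (7/8)| = 74/(8(8x + 2)) < 74/(8·8x) = (37/32)/x.
Thus |(7x + 11)/(8x + 2) − (7/8)| < eps whenever x > (37/32)/eps.
Take K = (37/32)/eps. If x > K then |(7x + 11)/(8x + 2) − (7/8)| < (37/32)/x < eps.

K = (37/32)/eps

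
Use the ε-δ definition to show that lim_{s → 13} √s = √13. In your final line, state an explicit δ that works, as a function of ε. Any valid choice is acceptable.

Let ε > 0. We want δ > 0 such that 0 < |s − 13| < δ implies |√s − √13| < ε.
Rationalise: √s − √13 = (s − 13)/(√s + √13), so |√s − √13| = |s − 13|/(√s + √13).
Restrict δ ≤ 13 so that |s − 13| < 13 forces s > 0, and then √s + √13 > √13.
Hence |√s − √13| < |s − 13|/√13, which is < ε once |s − 13| < √13·ε.
Take δ = min(13, √13·ε). If 0 < |s − 13| < δ then s > 0 and |√s − √13| < |s − 13|/√13 < ε.

δ = min(13, √13·ε)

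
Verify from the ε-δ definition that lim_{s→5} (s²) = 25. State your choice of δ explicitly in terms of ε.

Fix ε > 0. We seek δ > 0 with 0 < |s − 5| < δ ⇒ |s² − 25| < ε.
Factor: s² − 25 = (s − 5)(s + 5), so |s² − 25| = |s − 5|·|s + 5|.
Restrict δ ≤ 1. Then |s − 5| < 1 gives |s| < 6, so by the triangle inequality |s + 5| ≤ 6 + 5 = 11.
Hence |s² − 25| ≤ 11|s − 5|, which is < ε once |s − 5| < ε/11.
Take δ = min(1, ε/11). If 0 < |s − 5| < δ then both bounds hold and |s² − 25| ≤ 11|s − 5| < 11·(ε/11) = ε.

δ = min(1, ε/11)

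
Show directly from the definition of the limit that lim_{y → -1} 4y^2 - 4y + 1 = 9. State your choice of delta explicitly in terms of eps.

delta = min(1, eps/16)

Suppose eps > 0. We want delta > 0 such that 0 < |y + 1| < delta implies |(4y^2 - 4y + 1) − 9| < eps.
(4y^2 - 4y + 1) − 9 = 4y^2 - 4y - 8 = (y + 1)(4y - 8).
So |(4y^2 - 4y + 1) − 9| = |y + 1|·|4y - 8|.
Require delta ≤ 1. Then |y + 1| < 1 gives |y| < 2, and by the triangle inequality |4y - 8| ≤ 4·2 + 8 = 16.
Hence |(4y^2 - 4y + 1) − 9| ≤ 16|y + 1| < eps provided |y + 1| < eps/16.
Choosing delta = min(1, eps/16) ensures both conditions, hence |(4y^2 - 4y + 1) − 9| < eps.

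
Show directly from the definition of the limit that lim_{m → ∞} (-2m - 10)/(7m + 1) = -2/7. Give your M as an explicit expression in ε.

M = (68/49)/ε

Let ε > 0. For m ≥ 1, |(-2m - 10)/(7m + 1) + 2/7| = |-68|/(7(7m + 1)) = 68/(7(7m + 1)).
Since 7m + 1 ≥ 7m for m ≥ 1, this is ≤ 68/(7·7m) = (68/49)/m.
So |(-2m - 10)/(7m + 1) + 2/7| < ε whenever m > (68/49)/ε.
Take M = (68/49)/ε. If m > M then |(-2m - 10)/(7m + 1) + 2/7| ≤ (68/49)/m < ε.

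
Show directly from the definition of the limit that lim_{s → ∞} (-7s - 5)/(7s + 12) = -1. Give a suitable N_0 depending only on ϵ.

Let ϵ > 0 be given. We seek N_0 > 0 such that s > N_0 implies |(-7s - 5)/(7s + 12) + 1| < ϵ.
(-7s - 5)/(7s + 12) + 1 = (7(-7s - 5) − (-7)(7s + 12)) / (7(7s + 12)) = 49/(7(7s + 12)).
For s > 0 we have 7s + 12 > 7s, so |(-7s - 5)/(7s + 12) + 1| = 49/(7(7s + 12)) < 49/(7·7s) = 1/s.
Thus |(-7s - 5)/(7s + 12) + 1| < ϵ whenever s > 1/ϵ.
Take N_0 = 1/ϵ. If s > N_0 then |(-7s - 5)/(7s + 12) + 1| < 1/s < ϵ.

N_0 = 1/ϵ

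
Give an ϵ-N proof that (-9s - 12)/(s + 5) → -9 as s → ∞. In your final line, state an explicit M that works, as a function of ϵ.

M = 33/ϵ

Let ϵ > 0 be given. We seek M > 0 such that s > M implies |(-9s - 12)/(s + 5) + 9| < ϵ.
(-9s - 12)/(s + 5) + 9 = ((-9s - 12) − (-9)(s + 5)) / ((s + 5)) = 33/((s + 5)).
For s > 0 we have s + 5 > s, so |(-9s - 12)/(s + 5) + 9| = 33/((s + 5)) < 33/(s) = 33/s.
Thus |(-9s - 12)/(s + 5) + 9| < ϵ whenever s > 33/ϵ.
Take M = 33/ϵ. If s > M then |(-9s - 12)/(s + 5) + 9| < 33/s < ϵ.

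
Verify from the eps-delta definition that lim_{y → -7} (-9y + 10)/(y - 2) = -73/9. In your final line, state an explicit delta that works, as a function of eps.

Let eps > 0 be given. We want delta > 0 with 0 < |y + 7| < delta ⇒ |(-9y + 10)/(y - 2) + 73/9| < eps.
Combining over a common denominator, (-9y + 10)/(y - 2) + 73/9 = [(-9y + 10)·(-9) − 73·(y - 2)] / [(-9)·(y - 2)] = 8(y + 7) / ((-9)(y - 2)).
So |(-9y + 10)/(y - 2) + 73/9| = 8|y + 7| / (9·|y − 2|).
Require delta ≤ 9/2, so |y − 2| ≥ |-9| − |y + 7| > 9 − 9/2 = 9/2.
Hence |(-9y + 10)/(y - 2) + 73/9| < 8|y + 7|/(9·(9/2)) = (16/81)|y + 7|, which is < eps once |y + 7| < (81/16)eps.
Take delta = min(9/2, (81/16)eps). Then 0 < |y + 7| < delta forces both bounds, so |(-9y + 10)/(y - 2) + 73/9| < eps.

delta = min(9/2, (81/16)eps)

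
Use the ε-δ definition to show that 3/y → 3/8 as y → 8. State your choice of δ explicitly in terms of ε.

Let ε > 0. We seek δ > 0 such that 0 < |y − 8| < δ implies |3/y − (3/8)| < ε.
|3/y − (3/8)| = 3·|8 − y|/(8·|y|) = 3|y − 8|/(8|y|).
Require δ ≤ 4 so that |y| > 8 − 4 = 4, hence 8|y| > 32.
Then |3/y − (3/8)| < 3|y − 8|/32, which is < ε when |y − 8| < (32/3)ε.
Take δ = min(4, (32/3)ε). Then 0 < |y − 8| < δ gives both |y − 8| < 4 and |y − 8| < (32/3)ε, so |3/y − (3/8)| < ε.

δ = min(4, (32/3)ε)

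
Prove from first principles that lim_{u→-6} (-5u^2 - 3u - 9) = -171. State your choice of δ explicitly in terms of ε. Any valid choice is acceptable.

δ = min(2, ε/67)

Let ε > 0. We want δ > 0 such that 0 < |u + 6| < δ implies |(-5u^2 - 3u - 9) + 171| < ε.
(-5u^2 - 3u - 9) + 171 = -5u^2 - 3u + 162 = (u + 6)(-5u + 27).
So |(-5u^2 - 3u - 9) + 171| = |u + 6|·|-5u + 27|.
Require δ ≤ 2. Then |u + 6| < 2 gives |u| < 8, and by the triangle inequality |-5u + 27| ≤ 5·8 + 27 = 67.
Hence |(-5u^2 - 3u - 9) + 171| ≤ 67|u + 6| < ε provided |u + 6| < ε/67.
Choosing δ = min(2, ε/67) ensures both conditions, hence |(-5u^2 - 3u - 9) + 171| < ε.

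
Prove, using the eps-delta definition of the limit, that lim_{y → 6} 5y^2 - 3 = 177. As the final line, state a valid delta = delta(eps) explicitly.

Fix eps > 0. We want delta > 0 such that 0 < |y − 6| < delta implies |(5y^2 - 3) − 177| < eps.
(5y^2 - 3) − 177 = 5y^2 - 180 = (y − 6)(5y + 30).
So |(5y^2 - 3) − 177| = |y − 6|·|5y + 30|.
Assume first that |y − 6| < 1, so |y| < 7. Then |5y + 30| ≤ 5·7 + 30 = 65.
Hence |(5y^2 - 3) − 177| ≤ 65|y − 6| < eps provided |y − 6| < eps/65.
Take delta = min(1, eps/65). Then 0 < |y − 6| < delta gives both |y − 6| < 1 and |y − 6| < eps/65, so |(5y^2 - 3) − 177| < eps.

delta = min(1, eps/65)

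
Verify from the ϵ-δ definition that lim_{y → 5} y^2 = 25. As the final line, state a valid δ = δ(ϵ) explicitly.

δ = min(1, ϵ/11)

Let ϵ > 0 be given. We seek δ > 0 with 0 < |y − 5| < δ ⇒ |y^2 − 25| < ϵ.
Factor: y^2 − 25 = (y − 5)(y + 5), so |y^2 − 25| = |y − 5|·|y + 5|.
Restrict δ ≤ 1. Then |y − 5| < 1 gives |y| < 6, so by the triangle inequality |y + 5| ≤ 6 + 5 = 11.
Hence |y^2 − 25| ≤ 11|y − 5|, which is < ϵ once |y − 5| < ϵ/11.
Take δ = min(1, ϵ/11). If 0 < |y − 5| < δ then both bounds hold and |y^2 − 25| ≤ 11|y − 5| < 11·(ϵ/11) = ϵ.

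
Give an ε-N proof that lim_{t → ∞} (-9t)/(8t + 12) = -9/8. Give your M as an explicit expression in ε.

M = (27/16)/ε

Let ε > 0 be given. We seek M > 0 such that t > M implies |(-9t)/(8t + 12) + 9/8| < ε.
(-9t)/(8t + 12) + 9/8 = (8(-9t) − (-9)(8t + 12)) / (8(8t + 12)) = 108/(8(8t + 12)).
For t > 0 we have 8t + 12 > 8t, so |(-9t)/(8t + 12) + 9/8| = 108/(8(8t + 12)) < 108/(8·8t) = (27/16)/t.
Thus |(-9t)/(8t + 12) + 9/8| < ε whenever t > (27/16)/ε.
Take M = (27/16)/ε. If t > M then |(-9t)/(8t + 12) + 9/8| < (27/16)/t < ε.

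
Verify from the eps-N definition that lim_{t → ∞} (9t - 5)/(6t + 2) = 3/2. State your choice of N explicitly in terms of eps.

N = (4/3)/eps

Suppose eps > 0. We seek N > 0 such that t > N implies |(9t - 5)/(6t + 2) − (3/2)| < eps.
(9t - 5)/(6t + 2) − (3/2) = (6(9t - 5) − 9(6t + 2)) / (6(6t + 2)) = -48/(6(6t + 2)).
For t > 0 we have 6t + 2 > 6t, so |(9t - 5)/(6t + 2) − (3/2)| = 48/(6(6t + 2)) < 48/(6·6t) = (4/3)/t.
Thus |(9t - 5)/(6t + 2) − (3/2)| < eps whenever t > (4/3)/eps.
Take N = (4/3)/eps. If t > N then |(9t - 5)/(6t + 2) − (3/2)| < (4/3)/t < eps.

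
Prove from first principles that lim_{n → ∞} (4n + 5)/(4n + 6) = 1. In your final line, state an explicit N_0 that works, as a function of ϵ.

Fix ϵ > 0. For n ≥ 1, |(4n + 5)/(4n + 6) − 1| = |-4|/(4(4n + 6)) = 4/(4(4n + 6)).
Since 4n + 6 ≥ 4n for n ≥ 1, this is ≤ 4/(4·4n) = (1/4)/n.
So |(4n + 5)/(4n + 6) − 1| < ϵ whenever n > (1/4)/ϵ.
Take N_0 = (1/4)/ϵ. If n > N_0 then |(4n + 5)/(4n + 6) − 1| ≤ (1/4)/n < ϵ.

N_0 = (1/4)/ϵ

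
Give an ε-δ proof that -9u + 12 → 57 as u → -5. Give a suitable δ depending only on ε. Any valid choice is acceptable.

Fix ε > 0. We need δ > 0 so that 0 < |u + 5| < δ implies |(-9u + 12) − 57| < ε.
|(-9u + 12) − 57| = |-9u - 45| = 9|u + 5|.
So 9|u + 5| < ε exactly when |u + 5| < ε/9.
Choosing δ = ε/9 gives |(-9u + 12) − 57| = 9|u + 5| < ε whenever |u + 5| < δ.

δ = ε/9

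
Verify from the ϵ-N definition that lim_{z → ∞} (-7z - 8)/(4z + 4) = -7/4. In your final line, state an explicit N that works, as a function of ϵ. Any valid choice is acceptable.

Let ϵ > 0 be given. We seek N > 0 such that z > N implies |(-7z - 8)/(4z + 4) + 7/4| < ϵ.
(-7z - 8)/(4z + 4) + 7/4 = (4(-7z - 8) − (-7)(4z + 4)) / (4(4z + 4)) = -4/(4(4z + 4)).
For z > 0 we have 4z + 4 > 4z, so |(-7z - 8)/(4z + 4) + 7/4| = 4/(4(4z + 4)) < 4/(4·4z) = (1/4)/z.
Thus |(-7z - 8)/(4z + 4) + 7/4| < ϵ whenever z > (1/4)/ϵ.
Take N = (1/4)/ϵ. If z > N then |(-7z - 8)/(4z + 4) + 7/4| < (1/4)/z < ϵ.

N = (1/4)/ϵ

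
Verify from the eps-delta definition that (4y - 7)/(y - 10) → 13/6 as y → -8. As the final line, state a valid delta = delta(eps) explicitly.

delta = min(9, (54/11)eps)

Suppose eps > 0. We want delta > 0 with 0 < |y + 8| < delta ⇒ |(4y - 7)/(y - 10) − (13/6)| < eps.
Combining over a common denominator, (4y - 7)/(y - 10) − (13/6) = [(4y - 7)·(-18) − (-39)·(y - 10)] / [(-18)·(y - 10)] = -33(y + 8) / ((-18)(y - 10)).
So |(4y - 7)/(y - 10) − (13/6)| = 33|y + 8| / (18·|y − 10|).
Require delta ≤ 9, so |y − 10| ≥ |-18| − |y + 8| > 18 − 9 = 9.
Hence |(4y - 7)/(y - 10) − (13/6)| < 33|y + 8|/(18·9) = (11/54)|y + 8|, which is < eps once |y + 8| < (54/11)eps.
Take delta = min(9, (54/11)eps). Then 0 < |y + 8| < delta forces both bounds, so |(4y - 7)/(y - 10) − (13/6)| < eps.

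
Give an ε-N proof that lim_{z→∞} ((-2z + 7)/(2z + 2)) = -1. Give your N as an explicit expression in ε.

N = (9/2)/ε

Let ε > 0. We seek N > 0 such that z > N implies |(-2z + 7)/(2z + 2) + 1| < ε.
(-2z + 7)/(2z + 2) + 1 = (2(-2z + 7) − (-2)(2z + 2)) / (2(2z + 2)) = 18/(2(2z + 2)).
For z > 0 we have 2z + 2 > 2z, so |(-2z + 7)/(2z + 2) + 1| = 18/(2(2z + 2)) < 18/(2·2z) = (9/2)/z.
Thus |(-2z + 7)/(2z + 2) + 1| < ε whenever z > (9/2)/ε.
Take N = (9/2)/ε. If z > N then |(-2z + 7)/(2z + 2) + 1| < (9/2)/z < ε.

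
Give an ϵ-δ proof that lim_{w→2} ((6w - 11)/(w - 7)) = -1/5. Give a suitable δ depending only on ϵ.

δ = min(5/2, (25/62)ϵ)

Let ϵ > 0 be given. We want δ > 0 with 0 < |w − 2| < δ ⇒ |(6w - 11)/(w - 7) + 1/5| < ϵ.
Combining over a common denominator, (6w - 11)/(w - 7) + 1/5 = [(6w - 11)·(-5) − 1·(w - 7)] / [(-5)·(w - 7)] = -31(w − 2) / ((-5)(w - 7)).
So |(6w - 11)/(w - 7) + 1/5| = 31|w − 2| / (5·|w − 7|).
Require δ ≤ 5/2, so |w − 7| ≥ |-5| − |w − 2| > 5 − 5/2 = 5/2.
Hence |(6w - 11)/(w - 7) + 1/5| < 31|w − 2|/(5·(5/2)) = (62/25)|w − 2|, which is < ϵ once |w − 2| < (25/62)ϵ.
Take δ = min(5/2, (25/62)ϵ). Then 0 < |w − 2| < δ forces both bounds, so |(6w - 11)/(w - 7) + 1/5| < ϵ.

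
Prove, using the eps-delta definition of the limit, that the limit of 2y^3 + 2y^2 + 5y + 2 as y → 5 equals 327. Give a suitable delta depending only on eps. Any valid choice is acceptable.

delta = min(1, eps/209)

Fix eps > 0. We want delta > 0 such that 0 < |y − 5| < delta implies |(2y^3 + 2y^2 + 5y + 2) − 327| < eps.
(2y^3 + 2y^2 + 5y + 2) − 327 = 2y^3 + 2y^2 + 5y - 325 = (y − 5)(2y^2 + 12y + 65).
So |(2y^3 + 2y^2 + 5y + 2) − 327| = |y − 5|·|2y^2 + 12y + 65|.
Assume first that |y − 5| < 1, so |y| < 6. Then |2y^2 + 12y + 65| ≤ 2·6^2 + 12·6 + 65 = 209.
Hence |(2y^3 + 2y^2 + 5y + 2) − 327| ≤ 209|y − 5| < eps provided |y − 5| < eps/209.
Take delta = min(1, eps/209). Then 0 < |y − 5| < delta gives both |y − 5| < 1 and |y − 5| < eps/209, so |(2y^3 + 2y^2 + 5y + 2) − 327| < eps.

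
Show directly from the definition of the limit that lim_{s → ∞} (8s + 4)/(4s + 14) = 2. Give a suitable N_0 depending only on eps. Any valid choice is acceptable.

N_0 = 6/eps

Fix eps > 0. We seek N_0 > 0 such that s > N_0 implies |(8s + 4)/(4s + 14) − 2| < eps.
(8s + 4)/(4s + 14) − 2 = (4(8s + 4) − 8(4s + 14)) / (4(4s + 14)) = -96/(4(4s + 14)).
For s > 0 we have 4s + 14 > 4s, so |(8s + 4)/(4s + 14) − 2| = 96/(4(4s + 14)) < 96/(4·4s) = 6/s.
Thus |(8s + 4)/(4s + 14) − 2| < eps whenever s > 6/eps.
Take N_0 = 6/eps. If s > N_0 then |(8s + 4)/(4s + 14) − 2| < 6/s < eps.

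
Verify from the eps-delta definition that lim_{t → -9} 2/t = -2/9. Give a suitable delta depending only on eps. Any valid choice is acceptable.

Let eps > 0. We seek delta > 0 such that 0 < |t + 9| < delta implies |2/t + 2/9| < eps.
|2/t + 2/9| = 2·|-9 − t|/(9·|t|) = 2|t + 9|/(9|t|).
Restrict delta ≤ 9/2. Then |t + 9| < 9/2 gives |t| > 9/2, so 9|t| > 81/2.
Then |2/t + 2/9| < 2|t + 9|/(81/2), which is < eps when |t + 9| < (81/4)eps.
Take delta = min(9/2, (81/4)eps). Then 0 < |t + 9| < delta gives both |t + 9| < 9/2 and |t + 9| < (81/4)eps, so |2/t + 2/9| < eps.

delta = min(9/2, (81/4)eps)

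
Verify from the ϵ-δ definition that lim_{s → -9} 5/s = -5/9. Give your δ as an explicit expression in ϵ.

δ = min(9/2, (81/10)ϵ)

Let ϵ > 0. We seek δ > 0 such that 0 < |s + 9| < δ implies |5/s + 5/9| < ϵ.
|5/s + 5/9| = 5·|-9 − s|/(9·|s|) = 5|s + 9|/(9|s|).
Require δ ≤ 9/2 so that |s| > 9 − 9/2 = 9/2, hence 9|s| > 81/2.
Then |5/s + 5/9| < 5|s + 9|/(81/2), which is < ϵ when |s + 9| < (81/10)ϵ.
Take δ = min(9/2, (81/10)ϵ). Then 0 < |s + 9| < δ gives both |s + 9| < 9/2 and |s + 9| < (81/10)ϵ, so |5/s + 5/9| < ϵ.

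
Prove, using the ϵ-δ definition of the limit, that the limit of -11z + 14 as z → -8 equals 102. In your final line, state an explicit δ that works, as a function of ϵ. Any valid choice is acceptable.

Let ϵ > 0. We need δ > 0 so that 0 < |z + 8| < δ implies |(-11z + 14) − 102| < ϵ.
Since (-11z + 14) − 102 = -11(z + 8), we have |(-11z + 14) − 102| = 11|z + 8|.
So 11|z + 8| < ϵ exactly when |z + 8| < ϵ/11.
Choosing δ = ϵ/11 gives |(-11z + 14) − 102| = 11|z + 8| < ϵ whenever |z + 8| < δ.

δ = ϵ/11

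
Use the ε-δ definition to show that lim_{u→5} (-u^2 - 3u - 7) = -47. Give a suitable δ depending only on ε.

δ = min(1, ε/14)

Fix ε > 0. We want δ > 0 such that 0 < |u − 5| < δ implies |(-u^2 - 3u - 7) + 47| < ε.
(-u^2 - 3u - 7) + 47 = -u^2 - 3u + 40 = (u − 5)(-u - 8).
So |(-u^2 - 3u - 7) + 47| = |u − 5|·|-u - 8|.
Assume first that |u − 5| < 1, so |u| < 6. Then |-u - 8| ≤ 6 + 8 = 14.
Hence |(-u^2 - 3u - 7) + 47| ≤ 14|u − 5| < ε provided |u − 5| < ε/14.
Choosing δ = min(1, ε/14) ensures both conditions, hence |(-u^2 - 3u - 7) + 47| < ε.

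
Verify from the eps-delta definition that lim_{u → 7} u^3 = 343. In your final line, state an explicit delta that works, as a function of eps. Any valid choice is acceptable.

Fix eps > 0. We seek delta > 0 with 0 < |u − 7| < delta ⇒ |u^3 − 343| < eps.
Factor: u^3 − 343 = (u − 7)(u^2 + 7u + 49), so |u^3 − 343| = |u − 7|·|u^2 + 7u + 49|.
Impose delta ≤ 1 so that |u| < 8; then |u^2 + 7u + 49| ≤ 169.
Hence |u^3 − 343| ≤ 169|u − 7|, which is < eps once |u − 7| < eps/169.
Take delta = min(1, eps/169). If 0 < |u − 7| < delta then both bounds hold and |u^3 − 343| ≤ 169|u − 7| < 169·(eps/169) = eps.

delta = min(1, eps/169)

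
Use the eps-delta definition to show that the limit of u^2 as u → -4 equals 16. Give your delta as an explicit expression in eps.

delta = min(2, eps/10)

Fix eps > 0. We seek delta > 0 with 0 < |u + 4| < delta ⇒ |u^2 − 16| < eps.
Factor: u^2 − 16 = (u + 4)(u - 4), so |u^2 − 16| = |u + 4|·|u - 4|.
Restrict delta ≤ 2. Then |u + 4| < 2 gives |u| < 6, so by the triangle inequality |u - 4| ≤ 6 + 4 = 10.
Hence |u^2 − 16| ≤ 10|u + 4|, which is < eps once |u + 4| < eps/10.
Take delta = min(2, eps/10). If 0 < |u + 4| < delta then both bounds hold and |u^2 − 16| ≤ 10|u + 4| < 10·(eps/10) = eps.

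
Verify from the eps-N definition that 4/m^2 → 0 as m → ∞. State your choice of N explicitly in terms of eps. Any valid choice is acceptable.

N = (4/eps)^{1/2}

Let eps > 0. For m ≥ 1, |4/m^2 − 0| = 4/m^2.
4/m^2 < eps ⇔ m^2 > 4/eps ⇔ m > (4/eps)^{1/2}.
Take N = (4/eps)^{1/2}. Then m > N implies 4/m^2 < eps.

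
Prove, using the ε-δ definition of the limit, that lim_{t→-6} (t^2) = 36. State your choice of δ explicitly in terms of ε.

Let ε > 0 be given. We seek δ > 0 with 0 < |t + 6| < δ ⇒ |t^2 − 36| < ε.
Factor: t^2 − 36 = (t + 6)(t - 6), so |t^2 − 36| = |t + 6|·|t - 6|.
Restrict δ ≤ 2. Then |t + 6| < 2 gives |t| < 8, so by the triangle inequality |t - 6| ≤ 8 + 6 = 14.
Hence |t^2 − 36| ≤ 14|t + 6|, which is < ε once |t + 6| < ε/14.
Take δ = min(2, ε/14). If 0 < |t + 6| < δ then both bounds hold and |t^2 − 36| ≤ 14|t + 6| < 14·(ε/14) = ε.

δ = min(2, ε/14)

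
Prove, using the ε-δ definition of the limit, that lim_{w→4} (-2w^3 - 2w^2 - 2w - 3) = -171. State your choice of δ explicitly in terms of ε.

δ = min(2, ε/174)

Suppose ε > 0. We want δ > 0 such that 0 < |w − 4| < δ implies |(-2w^3 - 2w^2 - 2w - 3) + 171| < ε.
(-2w^3 - 2w^2 - 2w - 3) + 171 = -2w^3 - 2w^2 - 2w + 168 = (w − 4)(-2w^2 - 10w - 42).
So |(-2w^3 - 2w^2 - 2w - 3) + 171| = |w − 4|·|-2w^2 - 10w - 42|.
Assume first that |w − 4| < 2, so |w| < 6. Then |-2w^2 - 10w - 42| ≤ 2·6^2 + 10·6 + 42 = 174.
Hence |(-2w^3 - 2w^2 - 2w - 3) + 171| ≤ 174|w − 4| < ε provided |w − 4| < ε/174.
Choosing δ = min(2, ε/174) ensures both conditions, hence |(-2w^3 - 2w^2 - 2w - 3) + 171| < ε.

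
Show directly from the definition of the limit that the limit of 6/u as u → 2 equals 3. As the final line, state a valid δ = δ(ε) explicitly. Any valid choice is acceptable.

δ = min(1, (1/3)ε)

Suppose ε > 0. We seek δ > 0 such that 0 < |u − 2| < δ implies |6/u − 3| < ε.
|6/u − 3| = 6·|2 − u|/(2·|u|) = 6|u − 2|/(2|u|).
Require δ ≤ 1 so that |u| > 2 − 1 = 1, hence 2|u| > 2.
Then |6/u − 3| < 6|u − 2|/2, which is < ε when |u − 2| < (1/3)ε.
Take δ = min(1, (1/3)ε). Then 0 < |u − 2| < δ gives both |u − 2| < 1 and |u − 2| < (1/3)ε, so |6/u − 3| < ε.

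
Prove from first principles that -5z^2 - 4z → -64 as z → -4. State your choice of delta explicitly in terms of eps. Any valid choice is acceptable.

delta = min(2, eps/46)

Suppose eps > 0. We want delta > 0 such that 0 < |z + 4| < delta implies |(-5z^2 - 4z) + 64| < eps.
(-5z^2 - 4z) + 64 = -5z^2 - 4z + 64 = (z + 4)(-5z + 16).
So |(-5z^2 - 4z) + 64| = |z + 4|·|-5z + 16|.
Require delta ≤ 2. Then |z + 4| < 2 gives |z| < 6, and by the triangle inequality |-5z + 16| ≤ 5·6 + 16 = 46.
Hence |(-5z^2 - 4z) + 64| ≤ 46|z + 4| < eps provided |z + 4| < eps/46.
Choosing delta = min(2, eps/46) ensures both conditions, hence |(-5z^2 - 4z) + 64| < eps.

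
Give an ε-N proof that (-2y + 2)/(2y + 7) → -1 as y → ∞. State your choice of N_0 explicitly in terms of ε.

N_0 = (9/2)/ε

Let ε > 0 be given. We seek N_0 > 0 such that y > N_0 implies |(-2y + 2)/(2y + 7) + 1| < ε.
(-2y + 2)/(2y + 7) + 1 = (2(-2y + 2) − (-2)(2y + 7)) / (2(2y + 7)) = 18/(2(2y + 7)).
For y > 0 we have 2y + 7 > 2y, so |(-2y + 2)/(2y + 7) + 1| = 18/(2(2y + 7)) < 18/(2·2y) = (9/2)/y.
Thus |(-2y + 2)/(2y + 7) + 1| < ε whenever y > (9/2)/ε.
Take N_0 = (9/2)/ε. If y > N_0 then |(-2y + 2)/(2y + 7) + 1| < (9/2)/y < ε.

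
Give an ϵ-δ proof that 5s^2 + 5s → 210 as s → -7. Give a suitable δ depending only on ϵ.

δ = min(1, ϵ/70)

Fix ϵ > 0. We want δ > 0 such that 0 < |s + 7| < δ implies |(5s^2 + 5s) − 210| < ϵ.
(5s^2 + 5s) − 210 = 5s^2 + 5s - 210 = (s + 7)(5s - 30).
So |(5s^2 + 5s) − 210| = |s + 7|·|5s - 30|.
Require δ ≤ 1. Then |s + 7| < 1 gives |s| < 8, and by the triangle inequality |5s - 30| ≤ 5·8 + 30 = 70.
Hence |(5s^2 + 5s) − 210| ≤ 70|s + 7| < ϵ provided |s + 7| < ϵ/70.
Choosing δ = min(1, ϵ/70) ensures both conditions, hence |(5s^2 + 5s) − 210| < ϵ.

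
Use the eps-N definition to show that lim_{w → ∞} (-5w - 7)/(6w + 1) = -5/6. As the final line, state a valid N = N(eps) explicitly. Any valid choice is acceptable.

Let eps > 0 be given. We seek N > 0 such that w > N implies |(-5w - 7)/(6w + 1) + 5/6| < eps.
(-5w - 7)/(6w + 1) + 5/6 = (6(-5w - 7) − (-5)(6w + 1)) / (6(6w + 1)) = -37/(6(6w + 1)).
For w > 0 we have 6w + 1 > 6w, so |(-5w - 7)/(6w + 1) + 5/6| = 37/(6(6w + 1)) < 37/(6·6w) = (37/36)/w.
Thus |(-5w - 7)/(6w + 1) + 5/6| < eps whenever w > (37/36)/eps.
Take N = (37/36)/eps. If w > N then |(-5w - 7)/(6w + 1) + 5/6| < (37/36)/w < eps.

N = (37/36)/eps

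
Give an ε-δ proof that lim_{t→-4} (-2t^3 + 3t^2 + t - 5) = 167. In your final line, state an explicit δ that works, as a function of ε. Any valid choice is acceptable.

δ = min(1, ε/148)

Suppose ε > 0. We want δ > 0 such that 0 < |t + 4| < δ implies |(-2t^3 + 3t^2 + t - 5) − 167| < ε.
(-2t^3 + 3t^2 + t - 5) − 167 = -2t^3 + 3t^2 + t - 172 = (t + 4)(-2t^2 + 11t - 43).
So |(-2t^3 + 3t^2 + t - 5) − 167| = |t + 4|·|-2t^2 + 11t - 43|.
Require δ ≤ 1. Then |t + 4| < 1 gives |t| < 5, and by the triangle inequality |-2t^2 + 11t - 43| ≤ 2·5^2 + 11·5 + 43 = 148.
Hence |(-2t^3 + 3t^2 + t - 5) − 167| ≤ 148|t + 4| < ε provided |t + 4| < ε/148.
Choosing δ = min(1, ε/148) ensures both conditions, hence |(-2t^3 + 3t^2 + t - 5) − 167| < ε.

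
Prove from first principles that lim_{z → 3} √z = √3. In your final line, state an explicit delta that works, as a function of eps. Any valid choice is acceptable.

delta = min(3, √3·eps)

Fix eps > 0. We want delta > 0 such that 0 < |z − 3| < delta implies |√z − √3| < eps.
Rationalise: √z − √3 = (z − 3)/(√z + √3), so |√z − √3| = |z − 3|/(√z + √3).
Restrict delta ≤ 3 so that |z − 3| < 3 forces z > 0, and then √z + √3 > √3.
Hence |√z − √3| < |z − 3|/√3, which is < eps once |z − 3| < √3·eps.
Take delta = min(3, √3·eps). If 0 < |z − 3| < delta then z > 0 and |√z − √3| < |z − 3|/√3 < eps.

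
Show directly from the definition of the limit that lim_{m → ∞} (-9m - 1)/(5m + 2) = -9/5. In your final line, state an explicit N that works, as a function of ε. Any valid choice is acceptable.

N = (13/25)/ε

Let ε > 0 be given. For m ≥ 1, |(-9m - 1)/(5m + 2) + 9/5| = |13|/(5(5m + 2)) = 13/(5(5m + 2)).
Since 5m + 2 ≥ 5m for m ≥ 1, this is ≤ 13/(5·5m) = (13/25)/m.
So |(-9m - 1)/(5m + 2) + 9/5| < ε whenever m > (13/25)/ε.
Take N = (13/25)/ε. If m > N then |(-9m - 1)/(5m + 2) + 9/5| ≤ (13/25)/m < ε.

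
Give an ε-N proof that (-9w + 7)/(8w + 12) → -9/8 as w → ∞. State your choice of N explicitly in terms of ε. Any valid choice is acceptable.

Let ε > 0 be given. We seek N > 0 such that w > N implies |(-9w + 7)/(8w + 12) + 9/8| < ε.
(-9w + 7)/(8w + 12) + 9/8 = (8(-9w + 7) − (-9)(8w + 12)) / (8(8w + 12)) = 164/(8(8w + 12)).
For w > 0 we have 8w + 12 > 8w, so |(-9w + 7)/(8w + 12) + 9/8| = 164/(8(8w + 12)) < 164/(8·8w) = (41/16)/w.
Thus |(-9w + 7)/(8w + 12) + 9/8| < ε whenever w > (41/16)/ε.
Take N = (41/16)/ε. If w > N then |(-9w + 7)/(8w + 12) + 9/8| < (41/16)/w < ε.

N = (41/16)/ε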